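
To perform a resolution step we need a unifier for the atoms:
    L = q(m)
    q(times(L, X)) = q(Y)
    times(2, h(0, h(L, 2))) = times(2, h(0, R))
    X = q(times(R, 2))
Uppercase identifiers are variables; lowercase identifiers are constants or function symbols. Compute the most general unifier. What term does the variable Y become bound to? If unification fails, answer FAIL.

times(q(m), q(times(h(q(m), 2), 2)))

Bind L := q(m); substituting into the 2 remaining equations that mention L gives: q(times(q(m), X)) = q(Y),  times(2, h(0, h(q(m), 2))) = times(2, h(0, R)).
Decompose q/1: times(q(m), X) = Y.
Bind Y := times(q(m), X); no other remaining equation mentions Y.
Decompose times/2: 2 = 2,  h(0, h(q(m), 2)) = h(0, R).
Delete trivial equation 2 = 2.
Decompose h/2: 0 = 0,  h(q(m), 2) = R.
Delete trivial equation 0 = 0.
Bind R := h(q(m), 2); substituting into the remaining equation gives: X = q(times(h(q(m), 2), 2)).
Bind X := q(times(h(q(m), 2), 2)). Substituting into the earlier binding gives Y := times(q(m), q(times(h(q(m), 2), 2))).
MGU = { L := q(m), Y := times(q(m), q(times(h(q(m), 2), 2))), R := h(q(m), 2), X := q(times(h(q(m), 2), 2)) }, so Y := times(q(m), q(times(h(q(m), 2), 2))).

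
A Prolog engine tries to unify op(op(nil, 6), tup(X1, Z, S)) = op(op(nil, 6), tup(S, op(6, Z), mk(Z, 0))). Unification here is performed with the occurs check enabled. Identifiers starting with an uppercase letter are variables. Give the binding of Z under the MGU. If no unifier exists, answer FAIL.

Decompose op/2: op(nil, 6) = op(nil, 6),  tup(X1, Z, S) = tup(S, op(6, Z), mk(Z, 0)).
Delete trivial equation op(nil, 6) = op(nil, 6).
Decompose tup/3: X1 = S,  Z = op(6, Z),  S = mk(Z, 0).
Bind X1 := S; no other remaining equation mentions X1.
Occurs check fails: Z occurs in op(6, Z); the equation Z = op(6, Z) has no finite solution.

FAIL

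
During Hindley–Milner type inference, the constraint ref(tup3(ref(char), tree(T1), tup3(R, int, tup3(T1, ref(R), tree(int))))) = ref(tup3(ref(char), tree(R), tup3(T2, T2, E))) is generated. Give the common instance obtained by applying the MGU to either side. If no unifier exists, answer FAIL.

Decompose ref/1: tup3(ref(char), tree(T1), tup3(R, int, tup3(T1, ref(R), tree(int)))) = tup3(ref(char), tree(R), tup3(T2, T2, E)).
Decompose tup3/3: ref(char) = ref(char),  tree(T1) = tree(R),  tup3(R, int, tup3(T1, ref(R), tree(int))) = tup3(T2, T2, E).
Delete trivial equation ref(char) = ref(char).
Decompose tree/1: T1 = R.
Bind T1 := R; substituting into the remaining equation gives: tup3(R, int, tup3(R, ref(R), tree(int))) = tup3(T2, T2, E).
Decompose tup3/3: R = T2,  int = T2,  tup3(R, ref(R), tree(int)) = E.
Bind R := T2; substituting into the one remaining equation that mentions R gives: tup3(T2, ref(T2), tree(int)) = E. Substituting into the earlier binding gives T1 := T2.
Bind T2 := int; substituting into the remaining equation gives: tup3(int, ref(int), tree(int)) = E. Substituting into the earlier bindings gives T1 := int, R := int.
Bind E := tup3(int, ref(int), tree(int)).
Applying the MGU to either side gives ref(tup3(ref(char), tree(int), tup3(int, int, tup3(int, ref(int), tree(int))))).

ref(tup3(ref(char), tree(int), tup3(int, int, tup3(int, ref(int), tree(int)))))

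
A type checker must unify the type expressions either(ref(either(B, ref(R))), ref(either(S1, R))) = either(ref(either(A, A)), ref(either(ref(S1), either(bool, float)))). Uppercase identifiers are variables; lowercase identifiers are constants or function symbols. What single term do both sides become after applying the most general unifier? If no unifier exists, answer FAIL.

Decompose either/2: ref(either(B, ref(R))) = ref(either(A, A)),  ref(either(S1, R)) = ref(either(ref(S1), either(bool, float))).
Decompose ref/1: either(B, ref(R)) = either(A, A).
Decompose either/2: B = A,  ref(R) = A.
Bind B := A; no other remaining equation mentions B.
Bind A := ref(R); no other remaining equation mentions A. Substituting into the earlier binding gives B := ref(R).
Decompose ref/1: either(S1, R) = either(ref(S1), either(bool, float)).
Decompose either/2: S1 = ref(S1),  R = either(bool, float).
Occurs check fails: S1 occurs in ref(S1); the equation S1 = ref(S1) has no finite solution.

FAIL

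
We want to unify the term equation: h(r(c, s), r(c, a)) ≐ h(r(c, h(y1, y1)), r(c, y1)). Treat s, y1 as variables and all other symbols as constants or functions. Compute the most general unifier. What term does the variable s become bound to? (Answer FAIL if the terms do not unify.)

Decompose h/2: r(c, s) ≐ r(c, h(y1, y1)),  r(c, a) ≐ r(c, y1).
Decompose r/2: c ≐ c,  s ≐ h(y1, y1).
Delete trivial equation c ≐ c.
Bind s := h(y1, y1); no other remaining equation mentions s.
Decompose r/2: c ≐ c,  a ≐ y1.
Delete trivial equation c ≐ c.
Bind y1 := a. Substituting into the earlier binding gives s := h(a, a).
MGU = { s ↦ h(a, a), y1 ↦ a }, so s ↦ h(a, a).

h(a, a)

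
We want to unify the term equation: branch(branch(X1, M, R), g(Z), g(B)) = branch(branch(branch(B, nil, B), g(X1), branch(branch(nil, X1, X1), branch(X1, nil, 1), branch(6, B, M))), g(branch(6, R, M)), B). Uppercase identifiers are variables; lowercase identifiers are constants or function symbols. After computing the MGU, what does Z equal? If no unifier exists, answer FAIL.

Decompose branch/3: branch(X1, M, R) = branch(branch(B, nil, B), g(X1), branch(branch(nil, X1, X1), branch(X1, nil, 1), branch(6, B, M))),  g(Z) = g(branch(6, R, M)),  g(B) = B.
Decompose branch/3: X1 = branch(B, nil, B),  M = g(X1),  R = branch(branch(nil, X1, X1), branch(X1, nil, 1), branch(6, B, M)).
Bind X1 := branch(B, nil, B); substituting into the 2 remaining equations that mention X1 gives: M = g(branch(B, nil, B)),  R = branch(branch(nil, branch(B, nil, B), branch(B, nil, B)), branch(branch(B, nil, B), nil, 1), branch(6, B, M)).
Bind M := g(branch(B, nil, B)); substituting into the 2 remaining equations that mention M gives: R = branch(branch(nil, branch(B, nil, B), branch(B, nil, B)), branch(branch(B, nil, B), nil, 1), branch(6, B, g(branch(B, nil, B)))),  g(Z) = g(branch(6, R, g(branch(B, nil, B)))).
Bind R := branch(branch(nil, branch(B, nil, B), branch(B, nil, B)), branch(branch(B, nil, B), nil, 1), branch(6, B, g(branch(B, nil, B)))); substituting into the one remaining equation that mentions R gives: g(Z) = g(branch(6, branch(branch(nil, branch(B, nil, B), branch(B, nil, B)), branch(branch(B, nil, B), nil, 1), branch(6, B, g(branch(B, nil, B)))), g(branch(B, nil, B)))).
Decompose g/1: Z = branch(6, branch(branch(nil, branch(B, nil, B), branch(B, nil, B)), branch(branch(B, nil, B), nil, 1), branch(6, B, g(branch(B, nil, B)))), g(branch(B, nil, B))).
Bind Z := branch(6, branch(branch(nil, branch(B, nil, B), branch(B, nil, B)), branch(branch(B, nil, B), nil, 1), branch(6, B, g(branch(B, nil, B)))), g(branch(B, nil, B))); no other remaining equation mentions Z.
Occurs check fails: B occurs in g(B); the equation B = g(B) has no finite solution.

FAIL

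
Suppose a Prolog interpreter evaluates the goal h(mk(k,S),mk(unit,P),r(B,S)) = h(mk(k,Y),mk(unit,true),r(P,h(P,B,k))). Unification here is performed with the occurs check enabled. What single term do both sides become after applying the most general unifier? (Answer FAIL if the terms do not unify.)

Decompose h/3: mk(k,S) = mk(k,Y),  mk(unit,P) = mk(unit,true),  r(B,S) = r(P,h(P,B,k)).
Decompose mk/2: k = k,  S = Y.
Delete trivial equation k = k.
Bind S := Y; substituting into the one remaining equation that mentions S gives: r(B,Y) = r(P,h(P,B,k)).
Decompose mk/2: unit = unit,  P = true.
Delete trivial equation unit = unit.
Bind P := true; substituting into the remaining equation gives: r(B,Y) = r(true,h(true,B,k)).
Decompose r/2: B = true,  Y = h(true,B,k).
Bind B := true; substituting into the remaining equation gives: Y = h(true,true,k).
Bind Y := h(true,true,k). Substituting into the earlier binding gives S := h(true,true,k).
Applying the MGU to either side gives h(mk(k,h(true,true,k)),mk(unit,true),r(true,h(true,true,k))).

h(mk(k,h(true,true,k)),mk(unit,true),r(true,h(true,true,k)))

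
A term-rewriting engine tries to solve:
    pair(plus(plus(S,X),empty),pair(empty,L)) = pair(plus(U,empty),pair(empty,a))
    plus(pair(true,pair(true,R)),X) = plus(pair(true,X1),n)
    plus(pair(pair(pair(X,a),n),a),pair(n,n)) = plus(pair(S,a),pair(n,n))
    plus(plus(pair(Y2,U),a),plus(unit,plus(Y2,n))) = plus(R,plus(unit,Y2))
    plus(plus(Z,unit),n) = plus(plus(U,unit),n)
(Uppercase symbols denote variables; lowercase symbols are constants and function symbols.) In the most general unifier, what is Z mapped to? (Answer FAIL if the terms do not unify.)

FAIL

Decompose pair/2: plus(plus(S,X),empty) = plus(U,empty),  pair(empty,L) = pair(empty,a).
Decompose plus/2: plus(S,X) = U,  empty = empty.
Bind U := plus(S,X); substituting into the 2 remaining equations that mention U gives: plus(plus(pair(Y2,plus(S,X)),a),plus(unit,plus(Y2,n))) = plus(R,plus(unit,Y2)),  plus(plus(Z,unit),n) = plus(plus(plus(S,X),unit),n).
Delete trivial equation empty = empty.
Decompose pair/2: empty = empty,  L = a.
Delete trivial equation empty = empty.
Bind L := a; no other remaining equation mentions L.
Decompose plus/2: pair(true,pair(true,R)) = pair(true,X1),  X = n.
Decompose pair/2: true = true,  pair(true,R) = X1.
Delete trivial equation true = true.
Bind X1 := pair(true,R); no other remaining equation mentions X1.
Bind X := n; substituting into the remaining equations gives: plus(pair(pair(pair(n,a),n),a),pair(n,n)) = plus(pair(S,a),pair(n,n)),  plus(plus(pair(Y2,plus(S,n)),a),plus(unit,plus(Y2,n))) = plus(R,plus(unit,Y2)),  plus(plus(Z,unit),n) = plus(plus(plus(S,n),unit),n). Substituting into the earlier binding gives U := plus(S,n).
Decompose plus/2: pair(pair(pair(n,a),n),a) = pair(S,a),  pair(n,n) = pair(n,n).
Decompose pair/2: pair(pair(n,a),n) = S,  a = a.
Bind S := pair(pair(n,a),n); substituting into the 2 remaining equations that mention S gives: plus(plus(pair(Y2,plus(pair(pair(n,a),n),n)),a),plus(unit,plus(Y2,n))) = plus(R,plus(unit,Y2)),  plus(plus(Z,unit),n) = plus(plus(plus(pair(pair(n,a),n),n),unit),n). Substituting into the earlier binding gives U := plus(pair(pair(n,a),n),n).
Delete trivial equation a = a.
Delete trivial equation pair(n,n) = pair(n,n).
Decompose plus/2: plus(pair(Y2,plus(pair(pair(n,a),n),n)),a) = R,  plus(unit,plus(Y2,n)) = plus(unit,Y2).
Bind R := plus(pair(Y2,plus(pair(pair(n,a),n),n)),a); no other remaining equation mentions R. Substituting into the earlier binding gives X1 := pair(true,plus(pair(Y2,plus(pair(pair(n,a),n),n)),a)).
Decompose plus/2: unit = unit,  plus(Y2,n) = Y2.
Delete trivial equation unit = unit.
Occurs check fails: Y2 occurs in plus(Y2,n); the equation Y2 = plus(Y2,n) has no finite solution.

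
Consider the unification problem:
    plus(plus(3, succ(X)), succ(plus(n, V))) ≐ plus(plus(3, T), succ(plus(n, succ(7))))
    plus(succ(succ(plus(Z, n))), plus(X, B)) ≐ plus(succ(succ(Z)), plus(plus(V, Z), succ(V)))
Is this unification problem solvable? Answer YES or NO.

NO

Decompose plus/2: plus(3, succ(X)) ≐ plus(3, T),  succ(plus(n, V)) ≐ succ(plus(n, succ(7))).
Decompose plus/2: 3 ≐ 3,  succ(X) ≐ T.
Delete trivial equation 3 ≐ 3.
Bind T := succ(X); no other remaining equation mentions T.
Decompose succ/1: plus(n, V) ≐ plus(n, succ(7)).
Decompose plus/2: n ≐ n,  V ≐ succ(7).
Delete trivial equation n ≐ n.
Bind V := succ(7); substituting into the remaining equation gives: plus(succ(succ(plus(Z, n))), plus(X, B)) ≐ plus(succ(succ(Z)), plus(plus(succ(7), Z), succ(succ(7)))).
Decompose plus/2: succ(succ(plus(Z, n))) ≐ succ(succ(Z)),  plus(X, B) ≐ plus(plus(succ(7), Z), succ(succ(7))).
Decompose succ/1: succ(plus(Z, n)) ≐ succ(Z).
Decompose succ/1: plus(Z, n) ≐ Z.
Occurs check fails: Z occurs in plus(Z, n); the equation Z ≐ plus(Z, n) has no finite solution.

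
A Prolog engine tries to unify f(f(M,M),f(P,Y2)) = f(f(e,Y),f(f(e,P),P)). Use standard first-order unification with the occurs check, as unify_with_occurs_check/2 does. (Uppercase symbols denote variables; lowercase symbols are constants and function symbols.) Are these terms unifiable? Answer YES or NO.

Decompose f/2: f(M,M) = f(e,Y),  f(P,Y2) = f(f(e,P),P).
Decompose f/2: M = e,  M = Y.
Bind M := e; substituting into the one remaining equation that mentions M gives: e = Y.
Bind Y := e; no other remaining equation mentions Y.
Decompose f/2: P = f(e,P),  Y2 = P.
Occurs check fails: P occurs in f(e,P); the equation P = f(e,P) has no finite solution.

NO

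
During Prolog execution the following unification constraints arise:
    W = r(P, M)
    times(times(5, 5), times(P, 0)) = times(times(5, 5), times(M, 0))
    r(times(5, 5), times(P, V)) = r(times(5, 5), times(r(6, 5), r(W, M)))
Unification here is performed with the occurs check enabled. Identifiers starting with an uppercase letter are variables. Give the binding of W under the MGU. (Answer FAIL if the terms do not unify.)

Bind W := r(P, M); substituting into the one remaining equation that mentions W gives: r(times(5, 5), times(P, V)) = r(times(5, 5), times(r(6, 5), r(r(P, M), M))).
Decompose times/2: times(5, 5) = times(5, 5),  times(P, 0) = times(M, 0).
Delete trivial equation times(5, 5) = times(5, 5).
Decompose times/2: P = M,  0 = 0.
Bind P := M; substituting into the one remaining equation that mentions P gives: r(times(5, 5), times(M, V)) = r(times(5, 5), times(r(6, 5), r(r(M, M), M))). Substituting into the earlier binding gives W := r(M, M).
Delete trivial equation 0 = 0.
Decompose r/2: times(5, 5) = times(5, 5),  times(M, V) = times(r(6, 5), r(r(M, M), M)).
Delete trivial equation times(5, 5) = times(5, 5).
Decompose times/2: M = r(6, 5),  V = r(r(M, M), M).
Bind M := r(6, 5); substituting into the remaining equation gives: V = r(r(r(6, 5), r(6, 5)), r(6, 5)). Substituting into the earlier bindings gives W := r(r(6, 5), r(6, 5)), P := r(6, 5).
Bind V := r(r(r(6, 5), r(6, 5)), r(6, 5)).
MGU = { W -> r(r(6, 5), r(6, 5)), P -> r(6, 5), M -> r(6, 5), V -> r(r(r(6, 5), r(6, 5)), r(6, 5)) }, so W -> r(r(6, 5), r(6, 5)).

r(r(6, 5), r(6, 5))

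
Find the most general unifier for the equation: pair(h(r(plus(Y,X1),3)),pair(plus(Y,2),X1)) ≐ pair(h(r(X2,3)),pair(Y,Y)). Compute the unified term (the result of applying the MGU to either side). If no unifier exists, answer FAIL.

Decompose pair/2: h(r(plus(Y,X1),3)) ≐ h(r(X2,3)),  pair(plus(Y,2),X1) ≐ pair(Y,Y).
Decompose h/1: r(plus(Y,X1),3) ≐ r(X2,3).
Decompose r/2: plus(Y,X1) ≐ X2,  3 ≐ 3.
Bind X2 := plus(Y,X1); no other remaining equation mentions X2.
Delete trivial equation 3 ≐ 3.
Decompose pair/2: plus(Y,2) ≐ Y,  X1 ≐ Y.
Occurs check fails: Y occurs in plus(Y,2); the equation Y ≐ plus(Y,2) has no finite solution.

FAIL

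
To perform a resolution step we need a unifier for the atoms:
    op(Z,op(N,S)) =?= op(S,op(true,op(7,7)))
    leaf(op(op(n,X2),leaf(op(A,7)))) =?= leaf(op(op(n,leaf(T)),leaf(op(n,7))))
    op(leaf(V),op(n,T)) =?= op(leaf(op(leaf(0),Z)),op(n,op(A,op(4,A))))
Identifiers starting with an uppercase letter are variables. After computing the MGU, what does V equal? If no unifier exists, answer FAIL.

op(leaf(0),op(7,7))

Decompose op/2: Z =?= S,  op(N,S) =?= op(true,op(7,7)).
Bind Z := S; substituting into the one remaining equation that mentions Z gives: op(leaf(V),op(n,T)) =?= op(leaf(op(leaf(0),S)),op(n,op(A,op(4,A)))).
Decompose op/2: N =?= true,  S =?= op(7,7).
Bind N := true; no other remaining equation mentions N.
Bind S := op(7,7); substituting into the one remaining equation that mentions S gives: op(leaf(V),op(n,T)) =?= op(leaf(op(leaf(0),op(7,7))),op(n,op(A,op(4,A)))). Substituting into the earlier binding gives Z := op(7,7).
Decompose leaf/1: op(op(n,X2),leaf(op(A,7))) =?= op(op(n,leaf(T)),leaf(op(n,7))).
Decompose op/2: op(n,X2) =?= op(n,leaf(T)),  leaf(op(A,7)) =?= leaf(op(n,7)).
Decompose op/2: n =?= n,  X2 =?= leaf(T).
Delete trivial equation n =?= n.
Bind X2 := leaf(T); no other remaining equation mentions X2.
Decompose leaf/1: op(A,7) =?= op(n,7).
Decompose op/2: A =?= n,  7 =?= 7.
Bind A := n; substituting into the one remaining equation that mentions A gives: op(leaf(V),op(n,T)) =?= op(leaf(op(leaf(0),op(7,7))),op(n,op(n,op(4,n)))).
Delete trivial equation 7 =?= 7.
Decompose op/2: leaf(V) =?= leaf(op(leaf(0),op(7,7))),  op(n,T) =?= op(n,op(n,op(4,n))).
Decompose leaf/1: V =?= op(leaf(0),op(7,7)).
Bind V := op(leaf(0),op(7,7)); no other remaining equation mentions V.
Decompose op/2: n =?= n,  T =?= op(n,op(4,n)).
Delete trivial equation n =?= n.
Bind T := op(n,op(4,n)). Substituting into the earlier binding gives X2 := leaf(op(n,op(4,n))).
MGU = { Z := op(7,7), N := true, S := op(7,7), X2 := leaf(op(n,op(4,n))), A := n, V := op(leaf(0),op(7,7)), T := op(n,op(4,n)) }, so V := op(leaf(0),op(7,7)).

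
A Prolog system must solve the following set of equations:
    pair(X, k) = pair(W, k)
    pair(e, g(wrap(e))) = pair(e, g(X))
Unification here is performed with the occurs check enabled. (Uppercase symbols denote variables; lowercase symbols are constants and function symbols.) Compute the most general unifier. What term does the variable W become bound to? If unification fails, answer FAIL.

Decompose pair/2: X = W,  k = k.
Bind X := W; substituting into the one remaining equation that mentions X gives: pair(e, g(wrap(e))) = pair(e, g(W)).
Delete trivial equation k = k.
Decompose pair/2: e = e,  g(wrap(e)) = g(W).
Delete trivial equation e = e.
Decompose g/1: wrap(e) = W.
Bind W := wrap(e). Substituting into the earlier binding gives X := wrap(e).
MGU = { X -> wrap(e), W -> wrap(e) }, so W -> wrap(e).

wrap(e)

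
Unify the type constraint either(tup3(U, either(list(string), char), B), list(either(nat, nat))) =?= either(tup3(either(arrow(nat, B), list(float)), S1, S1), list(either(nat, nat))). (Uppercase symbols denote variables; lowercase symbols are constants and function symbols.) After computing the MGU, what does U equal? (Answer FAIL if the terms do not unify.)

either(arrow(nat, either(list(string), char)), list(float))

Decompose either/2: tup3(U, either(list(string), char), B) =?= tup3(either(arrow(nat, B), list(float)), S1, S1),  list(either(nat, nat)) =?= list(either(nat, nat)).
Decompose tup3/3: U =?= either(arrow(nat, B), list(float)),  either(list(string), char) =?= S1,  B =?= S1.
Bind U := either(arrow(nat, B), list(float)); no other remaining equation mentions U.
Bind S1 := either(list(string), char); substituting into the one remaining equation that mentions S1 gives: B =?= either(list(string), char).
Bind B := either(list(string), char); no other remaining equation mentions B. Substituting into the earlier binding gives U := either(arrow(nat, either(list(string), char)), list(float)).
Delete trivial equation list(either(nat, nat)) =?= list(either(nat, nat)).
MGU = { U ↦ either(arrow(nat, either(list(string), char)), list(float)), S1 ↦ either(list(string), char), B ↦ either(list(string), char) }, so U ↦ either(arrow(nat, either(list(string), char)), list(float)).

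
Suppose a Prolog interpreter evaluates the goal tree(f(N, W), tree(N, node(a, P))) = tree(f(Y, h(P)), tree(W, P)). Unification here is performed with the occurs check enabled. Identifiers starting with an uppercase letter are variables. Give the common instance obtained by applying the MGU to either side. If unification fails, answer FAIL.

FAIL

Decompose tree/2: f(N, W) = f(Y, h(P)),  tree(N, node(a, P)) = tree(W, P).
Decompose f/2: N = Y,  W = h(P).
Bind N := Y; substituting into the one remaining equation that mentions N gives: tree(Y, node(a, P)) = tree(W, P).
Bind W := h(P); substituting into the remaining equation gives: tree(Y, node(a, P)) = tree(h(P), P).
Decompose tree/2: Y = h(P),  node(a, P) = P.
Bind Y := h(P); no other remaining equation mentions Y. Substituting into the earlier binding gives N := h(P).
Occurs check fails: P occurs in node(a, P); the equation P = node(a, P) has no finite solution.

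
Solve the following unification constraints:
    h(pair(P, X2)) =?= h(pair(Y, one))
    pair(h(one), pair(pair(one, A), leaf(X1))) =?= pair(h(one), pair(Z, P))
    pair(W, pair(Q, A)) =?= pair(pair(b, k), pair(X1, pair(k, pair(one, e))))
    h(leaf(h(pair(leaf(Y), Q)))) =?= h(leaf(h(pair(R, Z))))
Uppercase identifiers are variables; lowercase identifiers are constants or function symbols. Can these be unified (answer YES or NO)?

Decompose h/1: pair(P, X2) =?= pair(Y, one).
Decompose pair/2: P =?= Y,  X2 =?= one.
Bind P := Y; substituting into the one remaining equation that mentions P gives: pair(h(one), pair(pair(one, A), leaf(X1))) =?= pair(h(one), pair(Z, Y)).
Bind X2 := one; no other remaining equation mentions X2.
Decompose pair/2: h(one) =?= h(one),  pair(pair(one, A), leaf(X1)) =?= pair(Z, Y).
Delete trivial equation h(one) =?= h(one).
Decompose pair/2: pair(one, A) =?= Z,  leaf(X1) =?= Y.
Bind Z := pair(one, A); substituting into the one remaining equation that mentions Z gives: h(leaf(h(pair(leaf(Y), Q)))) =?= h(leaf(h(pair(R, pair(one, A))))).
Bind Y := leaf(X1); substituting into the one remaining equation that mentions Y gives: h(leaf(h(pair(leaf(leaf(X1)), Q)))) =?= h(leaf(h(pair(R, pair(one, A))))). Substituting into the earlier binding gives P := leaf(X1).
Decompose pair/2: W =?= pair(b, k),  pair(Q, A) =?= pair(X1, pair(k, pair(one, e))).
Bind W := pair(b, k); no other remaining equation mentions W.
Decompose pair/2: Q =?= X1,  A =?= pair(k, pair(one, e)).
Bind Q := X1; substituting into the one remaining equation that mentions Q gives: h(leaf(h(pair(leaf(leaf(X1)), X1)))) =?= h(leaf(h(pair(R, pair(one, A))))).
Bind A := pair(k, pair(one, e)); substituting into the remaining equation gives: h(leaf(h(pair(leaf(leaf(X1)), X1)))) =?= h(leaf(h(pair(R, pair(one, pair(k, pair(one, e))))))). Substituting into the earlier binding gives Z := pair(one, pair(k, pair(one, e))).
Decompose h/1: leaf(h(pair(leaf(leaf(X1)), X1))) =?= leaf(h(pair(R, pair(one, pair(k, pair(one, e)))))).
Decompose leaf/1: h(pair(leaf(leaf(X1)), X1)) =?= h(pair(R, pair(one, pair(k, pair(one, e))))).
Decompose h/1: pair(leaf(leaf(X1)), X1) =?= pair(R, pair(one, pair(k, pair(one, e)))).
Decompose pair/2: leaf(leaf(X1)) =?= R,  X1 =?= pair(one, pair(k, pair(one, e))).
Bind R := leaf(leaf(X1)); no other remaining equation mentions R.
Bind X1 := pair(one, pair(k, pair(one, e))). Substituting into the earlier bindings gives P := leaf(pair(one, pair(k, pair(one, e)))), Y := leaf(pair(one, pair(k, pair(one, e)))), Q := pair(one, pair(k, pair(one, e))), R := leaf(leaf(pair(one, pair(k, pair(one, e))))).
No equations remain and no clash or occurs-check failure arose, so a unifier exists.

YES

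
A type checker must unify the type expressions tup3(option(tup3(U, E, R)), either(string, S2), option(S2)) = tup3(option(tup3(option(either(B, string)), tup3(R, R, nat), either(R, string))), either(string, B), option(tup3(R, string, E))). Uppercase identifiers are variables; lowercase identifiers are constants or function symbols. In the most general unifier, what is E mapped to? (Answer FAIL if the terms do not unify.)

FAIL

Decompose tup3/3: option(tup3(U, E, R)) = option(tup3(option(either(B, string)), tup3(R, R, nat), either(R, string))),  either(string, S2) = either(string, B),  option(S2) = option(tup3(R, string, E)).
Decompose option/1: tup3(U, E, R) = tup3(option(either(B, string)), tup3(R, R, nat), either(R, string)).
Decompose tup3/3: U = option(either(B, string)),  E = tup3(R, R, nat),  R = either(R, string).
Bind U := option(either(B, string)); no other remaining equation mentions U.
Bind E := tup3(R, R, nat); substituting into the one remaining equation that mentions E gives: option(S2) = option(tup3(R, string, tup3(R, R, nat))).
Occurs check fails: R occurs in either(R, string); the equation R = either(R, string) has no finite solution.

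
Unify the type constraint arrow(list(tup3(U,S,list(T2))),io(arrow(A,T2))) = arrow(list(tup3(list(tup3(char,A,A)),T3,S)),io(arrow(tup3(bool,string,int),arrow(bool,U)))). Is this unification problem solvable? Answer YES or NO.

YES

Decompose arrow/2: list(tup3(U,S,list(T2))) = list(tup3(list(tup3(char,A,A)),T3,S)),  io(arrow(A,T2)) = io(arrow(tup3(bool,string,int),arrow(bool,U))).
Decompose list/1: tup3(U,S,list(T2)) = tup3(list(tup3(char,A,A)),T3,S).
Decompose tup3/3: U = list(tup3(char,A,A)),  S = T3,  list(T2) = S.
Bind U := list(tup3(char,A,A)); substituting into the one remaining equation that mentions U gives: io(arrow(A,T2)) = io(arrow(tup3(bool,string,int),arrow(bool,list(tup3(char,A,A))))).
Bind S := T3; substituting into the one remaining equation that mentions S gives: list(T2) = T3.
Bind T3 := list(T2); no other remaining equation mentions T3. Substituting into the earlier binding gives S := list(T2).
Decompose io/1: arrow(A,T2) = arrow(tup3(bool,string,int),arrow(bool,list(tup3(char,A,A)))).
Decompose arrow/2: A = tup3(bool,string,int),  T2 = arrow(bool,list(tup3(char,A,A))).
Bind A := tup3(bool,string,int); substituting into the remaining equation gives: T2 = arrow(bool,list(tup3(char,tup3(bool,string,int),tup3(bool,string,int)))). Substituting into the earlier binding gives U := list(tup3(char,tup3(bool,string,int),tup3(bool,string,int))).
Bind T2 := arrow(bool,list(tup3(char,tup3(bool,string,int),tup3(bool,string,int)))). Substituting into the earlier bindings gives S := list(arrow(bool,list(tup3(char,tup3(bool,string,int),tup3(bool,string,int))))), T3 := list(arrow(bool,list(tup3(char,tup3(bool,string,int),tup3(bool,string,int))))).
No equations remain and no clash or occurs-check failure arose, so a unifier exists.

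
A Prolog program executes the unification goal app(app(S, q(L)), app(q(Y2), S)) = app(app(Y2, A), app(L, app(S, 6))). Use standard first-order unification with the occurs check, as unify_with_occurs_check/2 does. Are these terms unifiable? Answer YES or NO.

Decompose app/2: app(S, q(L)) = app(Y2, A),  app(q(Y2), S) = app(L, app(S, 6)).
Decompose app/2: S = Y2,  q(L) = A.
Bind S := Y2; substituting into the one remaining equation that mentions S gives: app(q(Y2), Y2) = app(L, app(Y2, 6)).
Bind A := q(L); no other remaining equation mentions A.
Decompose app/2: q(Y2) = L,  Y2 = app(Y2, 6).
Bind L := q(Y2); no other remaining equation mentions L. Substituting into the earlier binding gives A := q(q(Y2)).
Occurs check fails: Y2 occurs in app(Y2, 6); the equation Y2 = app(Y2, 6) has no finite solution.

NO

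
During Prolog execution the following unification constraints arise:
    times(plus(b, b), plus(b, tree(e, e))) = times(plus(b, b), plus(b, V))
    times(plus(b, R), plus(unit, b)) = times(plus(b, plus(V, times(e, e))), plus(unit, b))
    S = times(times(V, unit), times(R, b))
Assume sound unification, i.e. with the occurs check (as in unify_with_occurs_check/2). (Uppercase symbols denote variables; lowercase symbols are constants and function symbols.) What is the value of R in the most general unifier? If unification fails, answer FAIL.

Decompose times/2: plus(b, b) = plus(b, b),  plus(b, tree(e, e)) = plus(b, V).
Delete trivial equation plus(b, b) = plus(b, b).
Decompose plus/2: b = b,  tree(e, e) = V.
Delete trivial equation b = b.
Bind V := tree(e, e); substituting into the remaining equations gives: times(plus(b, R), plus(unit, b)) = times(plus(b, plus(tree(e, e), times(e, e))), plus(unit, b)),  S = times(times(tree(e, e), unit), times(R, b)).
Decompose times/2: plus(b, R) = plus(b, plus(tree(e, e), times(e, e))),  plus(unit, b) = plus(unit, b).
Decompose plus/2: b = b,  R = plus(tree(e, e), times(e, e)).
Delete trivial equation b = b.
Bind R := plus(tree(e, e), times(e, e)); substituting into the one remaining equation that mentions R gives: S = times(times(tree(e, e), unit), times(plus(tree(e, e), times(e, e)), b)).
Delete trivial equation plus(unit, b) = plus(unit, b).
Bind S := times(times(tree(e, e), unit), times(plus(tree(e, e), times(e, e)), b)).
MGU = { V -> tree(e, e), R -> plus(tree(e, e), times(e, e)), S -> times(times(tree(e, e), unit), times(plus(tree(e, e), times(e, e)), b)) }, so R -> plus(tree(e, e), times(e, e)).

plus(tree(e, e), times(e, e))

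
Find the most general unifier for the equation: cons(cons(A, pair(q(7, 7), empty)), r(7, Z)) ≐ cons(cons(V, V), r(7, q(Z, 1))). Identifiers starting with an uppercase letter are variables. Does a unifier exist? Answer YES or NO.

NO

Decompose cons/2: cons(A, pair(q(7, 7), empty)) ≐ cons(V, V),  r(7, Z) ≐ r(7, q(Z, 1)).
Decompose cons/2: A ≐ V,  pair(q(7, 7), empty) ≐ V.
Bind A := V; no other remaining equation mentions A.
Bind V := pair(q(7, 7), empty); no other remaining equation mentions V. Substituting into the earlier binding gives A := pair(q(7, 7), empty).
Decompose r/2: 7 ≐ 7,  Z ≐ q(Z, 1).
Delete trivial equation 7 ≐ 7.
Occurs check fails: Z occurs in q(Z, 1); the equation Z ≐ q(Z, 1) has no finite solution.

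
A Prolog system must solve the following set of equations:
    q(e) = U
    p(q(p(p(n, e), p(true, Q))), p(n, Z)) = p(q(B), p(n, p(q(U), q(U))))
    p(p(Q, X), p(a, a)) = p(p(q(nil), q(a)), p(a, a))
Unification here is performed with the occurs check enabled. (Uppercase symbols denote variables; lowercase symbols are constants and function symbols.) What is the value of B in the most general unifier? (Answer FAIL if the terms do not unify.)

Bind U := q(e); substituting into the one remaining equation that mentions U gives: p(q(p(p(n, e), p(true, Q))), p(n, Z)) = p(q(B), p(n, p(q(q(e)), q(q(e))))).
Decompose p/2: q(p(p(n, e), p(true, Q))) = q(B),  p(n, Z) = p(n, p(q(q(e)), q(q(e)))).
Decompose q/1: p(p(n, e), p(true, Q)) = B.
Bind B := p(p(n, e), p(true, Q)); no other remaining equation mentions B.
Decompose p/2: n = n,  Z = p(q(q(e)), q(q(e))).
Delete trivial equation n = n.
Bind Z := p(q(q(e)), q(q(e))); no other remaining equation mentions Z.
Decompose p/2: p(Q, X) = p(q(nil), q(a)),  p(a, a) = p(a, a).
Decompose p/2: Q = q(nil),  X = q(a).
Bind Q := q(nil); no other remaining equation mentions Q. Substituting into the earlier binding gives B := p(p(n, e), p(true, q(nil))).
Bind X := q(a); no other remaining equation mentions X.
Delete trivial equation p(a, a) = p(a, a).
MGU = { U ↦ q(e), B ↦ p(p(n, e), p(true, q(nil))), Z ↦ p(q(q(e)), q(q(e))), Q ↦ q(nil), X ↦ q(a) }, so B ↦ p(p(n, e), p(true, q(nil))).

p(p(n, e), p(true, q(nil)))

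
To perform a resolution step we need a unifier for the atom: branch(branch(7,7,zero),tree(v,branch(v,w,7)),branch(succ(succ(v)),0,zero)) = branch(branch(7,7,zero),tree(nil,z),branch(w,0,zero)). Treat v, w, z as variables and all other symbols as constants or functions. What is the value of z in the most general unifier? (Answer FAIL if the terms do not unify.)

branch(nil,succ(succ(nil)),7)

Decompose branch/3: branch(7,7,zero) = branch(7,7,zero),  tree(v,branch(v,w,7)) = tree(nil,z),  branch(succ(succ(v)),0,zero) = branch(w,0,zero).
Delete trivial equation branch(7,7,zero) = branch(7,7,zero).
Decompose tree/2: v = nil,  branch(v,w,7) = z.
Bind v := nil; substituting into the remaining equations gives: branch(nil,w,7) = z,  branch(succ(succ(nil)),0,zero) = branch(w,0,zero).
Bind z := branch(nil,w,7); no other remaining equation mentions z.
Decompose branch/3: succ(succ(nil)) = w,  0 = 0,  zero = zero.
Bind w := succ(succ(nil)); no other remaining equation mentions w. Substituting into the earlier binding gives z := branch(nil,succ(succ(nil)),7).
Delete trivial equation 0 = 0.
Delete trivial equation zero = zero.
MGU = { v -> nil, z -> branch(nil,succ(succ(nil)),7), w -> succ(succ(nil)) }, so z -> branch(nil,succ(succ(nil)),7).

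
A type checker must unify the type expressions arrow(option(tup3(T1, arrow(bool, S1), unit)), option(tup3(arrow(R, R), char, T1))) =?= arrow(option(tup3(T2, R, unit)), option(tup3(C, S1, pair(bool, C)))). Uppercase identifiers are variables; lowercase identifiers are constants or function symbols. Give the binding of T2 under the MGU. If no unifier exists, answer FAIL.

Decompose arrow/2: option(tup3(T1, arrow(bool, S1), unit)) =?= option(tup3(T2, R, unit)),  option(tup3(arrow(R, R), char, T1)) =?= option(tup3(C, S1, pair(bool, C))).
Decompose option/1: tup3(T1, arrow(bool, S1), unit) =?= tup3(T2, R, unit).
Decompose tup3/3: T1 =?= T2,  arrow(bool, S1) =?= R,  unit =?= unit.
Bind T1 := T2; substituting into the one remaining equation that mentions T1 gives: option(tup3(arrow(R, R), char, T2)) =?= option(tup3(C, S1, pair(bool, C))).
Bind R := arrow(bool, S1); substituting into the one remaining equation that mentions R gives: option(tup3(arrow(arrow(bool, S1), arrow(bool, S1)), char, T2)) =?= option(tup3(C, S1, pair(bool, C))).
Delete trivial equation unit =?= unit.
Decompose option/1: tup3(arrow(arrow(bool, S1), arrow(bool, S1)), char, T2) =?= tup3(C, S1, pair(bool, C)).
Decompose tup3/3: arrow(arrow(bool, S1), arrow(bool, S1)) =?= C,  char =?= S1,  T2 =?= pair(bool, C).
Bind C := arrow(arrow(bool, S1), arrow(bool, S1)); substituting into the one remaining equation that mentions C gives: T2 =?= pair(bool, arrow(arrow(bool, S1), arrow(bool, S1))).
Bind S1 := char; substituting into the remaining equation gives: T2 =?= pair(bool, arrow(arrow(bool, char), arrow(bool, char))). Substituting into the earlier bindings gives R := arrow(bool, char), C := arrow(arrow(bool, char), arrow(bool, char)).
Bind T2 := pair(bool, arrow(arrow(bool, char), arrow(bool, char))). Substituting into the earlier binding gives T1 := pair(bool, arrow(arrow(bool, char), arrow(bool, char))).
MGU = { T1 := pair(bool, arrow(arrow(bool, char), arrow(bool, char))), R := arrow(bool, char), C := arrow(arrow(bool, char), arrow(bool, char)), S1 := char, T2 := pair(bool, arrow(arrow(bool, char), arrow(bool, char))) }, so T2 := pair(bool, arrow(arrow(bool, char), arrow(bool, char))).

pair(bool, arrow(arrow(bool, char), arrow(bool, char)))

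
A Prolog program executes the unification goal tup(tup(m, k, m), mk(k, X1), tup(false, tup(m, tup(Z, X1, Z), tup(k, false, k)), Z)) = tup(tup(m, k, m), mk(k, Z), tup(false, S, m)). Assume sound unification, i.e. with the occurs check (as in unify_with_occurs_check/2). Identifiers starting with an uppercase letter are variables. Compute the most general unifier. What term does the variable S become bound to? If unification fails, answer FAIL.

tup(m, tup(m, m, m), tup(k, false, k))

Decompose tup/3: tup(m, k, m) = tup(m, k, m),  mk(k, X1) = mk(k, Z),  tup(false, tup(m, tup(Z, X1, Z), tup(k, false, k)), Z) = tup(false, S, m).
Delete trivial equation tup(m, k, m) = tup(m, k, m).
Decompose mk/2: k = k,  X1 = Z.
Delete trivial equation k = k.
Bind X1 := Z; substituting into the remaining equation gives: tup(false, tup(m, tup(Z, Z, Z), tup(k, false, k)), Z) = tup(false, S, m).
Decompose tup/3: false = false,  tup(m, tup(Z, Z, Z), tup(k, false, k)) = S,  Z = m.
Delete trivial equation false = false.
Bind S := tup(m, tup(Z, Z, Z), tup(k, false, k)); no other remaining equation mentions S.
Bind Z := m. Substituting into the earlier bindings gives X1 := m, S := tup(m, tup(m, m, m), tup(k, false, k)).
MGU = { X1 = m, S = tup(m, tup(m, m, m), tup(k, false, k)), Z = m }, so S = tup(m, tup(m, m, m), tup(k, false, k)).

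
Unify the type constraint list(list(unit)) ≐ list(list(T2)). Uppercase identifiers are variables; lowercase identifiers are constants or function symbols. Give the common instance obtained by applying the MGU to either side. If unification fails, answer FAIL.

Decompose list/1: list(unit) ≐ list(T2).
Decompose list/1: unit ≐ T2.
Bind T2 := unit.
Applying the MGU to either side gives list(list(unit)).

list(list(unit))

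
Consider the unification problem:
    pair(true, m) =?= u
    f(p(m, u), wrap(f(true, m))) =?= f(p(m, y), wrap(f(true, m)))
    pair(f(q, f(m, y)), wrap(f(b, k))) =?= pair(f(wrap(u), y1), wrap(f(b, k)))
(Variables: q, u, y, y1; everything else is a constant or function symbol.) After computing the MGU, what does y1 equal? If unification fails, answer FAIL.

Bind u := pair(true, m); substituting into the remaining equations gives: f(p(m, pair(true, m)), wrap(f(true, m))) =?= f(p(m, y), wrap(f(true, m))),  pair(f(q, f(m, y)), wrap(f(b, k))) =?= pair(f(wrap(pair(true, m)), y1), wrap(f(b, k))).
Decompose f/2: p(m, pair(true, m)) =?= p(m, y),  wrap(f(true, m)) =?= wrap(f(true, m)).
Decompose p/2: m =?= m,  pair(true, m) =?= y.
Delete trivial equation m =?= m.
Bind y := pair(true, m); substituting into the one remaining equation that mentions y gives: pair(f(q, f(m, pair(true, m))), wrap(f(b, k))) =?= pair(f(wrap(pair(true, m)), y1), wrap(f(b, k))).
Delete trivial equation wrap(f(true, m)) =?= wrap(f(true, m)).
Decompose pair/2: f(q, f(m, pair(true, m))) =?= f(wrap(pair(true, m)), y1),  wrap(f(b, k)) =?= wrap(f(b, k)).
Decompose f/2: q =?= wrap(pair(true, m)),  f(m, pair(true, m)) =?= y1.
Bind q := wrap(pair(true, m)); no other remaining equation mentions q.
Bind y1 := f(m, pair(true, m)); no other remaining equation mentions y1.
Delete trivial equation wrap(f(b, k)) =?= wrap(f(b, k)).
MGU = { u := pair(true, m), y := pair(true, m), q := wrap(pair(true, m)), y1 := f(m, pair(true, m)) }, so y1 := f(m, pair(true, m)).

f(m, pair(true, m))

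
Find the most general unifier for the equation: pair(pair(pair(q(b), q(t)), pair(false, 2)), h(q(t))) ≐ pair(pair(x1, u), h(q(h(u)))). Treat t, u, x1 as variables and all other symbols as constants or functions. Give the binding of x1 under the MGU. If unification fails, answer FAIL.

Decompose pair/2: pair(pair(q(b), q(t)), pair(false, 2)) ≐ pair(x1, u),  h(q(t)) ≐ h(q(h(u))).
Decompose pair/2: pair(q(b), q(t)) ≐ x1,  pair(false, 2) ≐ u.
Bind x1 := pair(q(b), q(t)); no other remaining equation mentions x1.
Bind u := pair(false, 2); substituting into the remaining equation gives: h(q(t)) ≐ h(q(h(pair(false, 2)))).
Decompose h/1: q(t) ≐ q(h(pair(false, 2))).
Decompose q/1: t ≐ h(pair(false, 2)).
Bind t := h(pair(false, 2)). Substituting into the earlier binding gives x1 := pair(q(b), q(h(pair(false, 2)))).
MGU = { x1 ↦ pair(q(b), q(h(pair(false, 2)))), u ↦ pair(false, 2), t ↦ h(pair(false, 2)) }, so x1 ↦ pair(q(b), q(h(pair(false, 2)))).

pair(q(b), q(h(pair(false, 2))))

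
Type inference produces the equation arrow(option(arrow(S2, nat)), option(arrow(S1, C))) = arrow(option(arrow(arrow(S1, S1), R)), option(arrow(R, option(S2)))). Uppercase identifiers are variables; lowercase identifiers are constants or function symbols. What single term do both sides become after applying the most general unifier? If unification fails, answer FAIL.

arrow(option(arrow(arrow(nat, nat), nat)), option(arrow(nat, option(arrow(nat, nat)))))

Decompose arrow/2: option(arrow(S2, nat)) = option(arrow(arrow(S1, S1), R)),  option(arrow(S1, C)) = option(arrow(R, option(S2))).
Decompose option/1: arrow(S2, nat) = arrow(arrow(S1, S1), R).
Decompose arrow/2: S2 = arrow(S1, S1),  nat = R.
Bind S2 := arrow(S1, S1); substituting into the one remaining equation that mentions S2 gives: option(arrow(S1, C)) = option(arrow(R, option(arrow(S1, S1)))).
Bind R := nat; substituting into the remaining equation gives: option(arrow(S1, C)) = option(arrow(nat, option(arrow(S1, S1)))).
Decompose option/1: arrow(S1, C) = arrow(nat, option(arrow(S1, S1))).
Decompose arrow/2: S1 = nat,  C = option(arrow(S1, S1)).
Bind S1 := nat; substituting into the remaining equation gives: C = option(arrow(nat, nat)). Substituting into the earlier binding gives S2 := arrow(nat, nat).
Bind C := option(arrow(nat, nat)).
Applying the MGU to either side gives arrow(option(arrow(arrow(nat, nat), nat)), option(arrow(nat, option(arrow(nat, nat))))).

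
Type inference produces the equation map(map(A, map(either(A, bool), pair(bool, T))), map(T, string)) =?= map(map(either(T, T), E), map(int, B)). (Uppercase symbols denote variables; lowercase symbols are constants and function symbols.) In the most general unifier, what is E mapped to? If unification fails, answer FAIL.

Decompose map/2: map(A, map(either(A, bool), pair(bool, T))) =?= map(either(T, T), E),  map(T, string) =?= map(int, B).
Decompose map/2: A =?= either(T, T),  map(either(A, bool), pair(bool, T)) =?= E.
Bind A := either(T, T); substituting into the one remaining equation that mentions A gives: map(either(either(T, T), bool), pair(bool, T)) =?= E.
Bind E := map(either(either(T, T), bool), pair(bool, T)); no other remaining equation mentions E.
Decompose map/2: T =?= int,  string =?= B.
Bind T := int; no other remaining equation mentions T. Substituting into the earlier bindings gives A := either(int, int), E := map(either(either(int, int), bool), pair(bool, int)).
Bind B := string.
MGU = { A := either(int, int), E := map(either(either(int, int), bool), pair(bool, int)), T := int, B := string }, so E := map(either(either(int, int), bool), pair(bool, int)).

map(either(either(int, int), bool), pair(bool, int))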